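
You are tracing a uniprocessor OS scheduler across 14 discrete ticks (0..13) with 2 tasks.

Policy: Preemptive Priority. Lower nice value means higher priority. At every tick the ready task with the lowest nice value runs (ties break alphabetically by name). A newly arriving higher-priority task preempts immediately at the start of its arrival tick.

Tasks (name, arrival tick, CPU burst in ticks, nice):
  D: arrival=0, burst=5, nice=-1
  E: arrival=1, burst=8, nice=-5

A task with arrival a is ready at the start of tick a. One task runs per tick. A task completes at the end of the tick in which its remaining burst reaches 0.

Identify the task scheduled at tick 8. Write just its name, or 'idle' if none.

t=0: ready={D} → run D
t=1: ready={D,E} → run E
t=2: ready={D,E} → run E
t=3: ready={D,E} → run E
t=4: ready={D,E} → run E
t=5: ready={D,E} → run E
t=6: ready={D,E} → run E
t=7: ready={D,E} → run E
t=8: ready={D,E} → run E
t=9: ready={D} → run D
t=10: ready={D} → run D
t=11: ready={D} → run D
t=12: ready={D} → run D
t=13: (idle)

running at tick 8 = E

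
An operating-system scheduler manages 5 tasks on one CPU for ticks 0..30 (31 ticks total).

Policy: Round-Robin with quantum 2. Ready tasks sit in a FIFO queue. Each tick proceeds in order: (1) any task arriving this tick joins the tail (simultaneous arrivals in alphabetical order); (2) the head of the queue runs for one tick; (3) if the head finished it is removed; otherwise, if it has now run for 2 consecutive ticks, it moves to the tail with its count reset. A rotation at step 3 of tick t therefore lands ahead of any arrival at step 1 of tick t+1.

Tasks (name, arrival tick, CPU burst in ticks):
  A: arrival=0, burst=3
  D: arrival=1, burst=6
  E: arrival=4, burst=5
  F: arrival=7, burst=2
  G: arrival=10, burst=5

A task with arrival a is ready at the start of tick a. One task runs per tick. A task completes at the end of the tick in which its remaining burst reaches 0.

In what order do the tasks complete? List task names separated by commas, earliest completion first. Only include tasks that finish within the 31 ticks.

completion order = A, D, F, E, G

t=0: queue=[A] q_used=0 → run A
t=1: queue=[A,D] q_used=1 → run A
t=2: queue=[D,A] q_used=0 → run D
t=3: queue=[D,A] q_used=1 → run D
t=4: queue=[A,D,E] q_used=0 → run A
t=5: queue=[D,E] q_used=0 → run D
t=6: queue=[D,E] q_used=1 → run D
t=7: queue=[E,D,F] q_used=0 → run E
t=8: queue=[E,D,F] q_used=1 → run E
t=9: queue=[D,F,E] q_used=0 → run D
t=10: queue=[D,F,E,G] q_used=1 → run D
t=11: queue=[F,E,G] q_used=0 → run F
t=12: queue=[F,E,G] q_used=1 → run F
t=13: queue=[E,G] q_used=0 → run E
t=14: queue=[E,G] q_used=1 → run E
t=15: queue=[G,E] q_used=0 → run G
t=16: queue=[G,E] q_used=1 → run G
t=17: queue=[E,G] q_used=0 → run E
t=18: queue=[G] q_used=0 → run G
t=19: queue=[G] q_used=1 → run G
t=20: queue=[G] q_used=0 → run G
t=21: (idle)
t=22: (idle)
t=23: (idle)
t=24: (idle)
t=25: (idle)
t=26: (idle)
t=27: (idle)
t=28: (idle)
t=29: (idle)
t=30: (idle)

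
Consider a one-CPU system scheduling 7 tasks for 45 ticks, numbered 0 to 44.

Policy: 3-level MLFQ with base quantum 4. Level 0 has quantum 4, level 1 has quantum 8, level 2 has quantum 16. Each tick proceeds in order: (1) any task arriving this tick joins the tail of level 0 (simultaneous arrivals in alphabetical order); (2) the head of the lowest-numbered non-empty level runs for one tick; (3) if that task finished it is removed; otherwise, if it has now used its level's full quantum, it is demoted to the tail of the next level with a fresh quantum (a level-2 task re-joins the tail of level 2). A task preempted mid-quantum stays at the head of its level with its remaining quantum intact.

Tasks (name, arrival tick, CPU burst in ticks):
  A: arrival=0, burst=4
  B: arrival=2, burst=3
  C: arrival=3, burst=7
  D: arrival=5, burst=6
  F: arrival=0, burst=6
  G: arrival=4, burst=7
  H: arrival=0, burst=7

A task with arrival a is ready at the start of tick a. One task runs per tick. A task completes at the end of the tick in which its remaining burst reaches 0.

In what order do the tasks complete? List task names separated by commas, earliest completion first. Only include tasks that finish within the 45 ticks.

completion order = A, B, F, H, C, G, D

t=0: L0/L1/L2 = AFH/-/- → run A
t=1: L0/L1/L2 = AFH/-/- → run A
t=2: L0/L1/L2 = AFHB/-/- → run A
t=3: L0/L1/L2 = AFHBC/-/- → run A
t=4: L0/L1/L2 = FHBCG/-/- → run F
t=5: L0/L1/L2 = FHBCGD/-/- → run F
t=6: L0/L1/L2 = FHBCGD/-/- → run F
t=7: L0/L1/L2 = FHBCGD/-/- → run F
t=8: L0/L1/L2 = HBCGD/F/- → run H
t=9: L0/L1/L2 = HBCGD/F/- → run H
t=10: L0/L1/L2 = HBCGD/F/- → run H
t=11: L0/L1/L2 = HBCGD/F/- → run H
t=12: L0/L1/L2 = BCGD/FH/- → run B
t=13: L0/L1/L2 = BCGD/FH/- → run B
t=14: L0/L1/L2 = BCGD/FH/- → run B
t=15: L0/L1/L2 = CGD/FH/- → run C
t=16: L0/L1/L2 = CGD/FH/- → run C
t=17: L0/L1/L2 = CGD/FH/- → run C
t=18: L0/L1/L2 = CGD/FH/- → run C
t=19: L0/L1/L2 = GD/FHC/- → run G
t=20: L0/L1/L2 = GD/FHC/- → run G
t=21: L0/L1/L2 = GD/FHC/- → run G
t=22: L0/L1/L2 = GD/FHC/- → run G
t=23: L0/L1/L2 = D/FHCG/- → run D
t=24: L0/L1/L2 = D/FHCG/- → run D
t=25: L0/L1/L2 = D/FHCG/- → run D
t=26: L0/L1/L2 = D/FHCG/- → run D
t=27: L0/L1/L2 = -/FHCGD/- → run F
t=28: L0/L1/L2 = -/FHCGD/- → run F
t=29: L0/L1/L2 = -/HCGD/- → run H
t=30: L0/L1/L2 = -/HCGD/- → run H
t=31: L0/L1/L2 = -/HCGD/- → run H
t=32: L0/L1/L2 = -/CGD/- → run C
t=33: L0/L1/L2 = -/CGD/- → run C
t=34: L0/L1/L2 = -/CGD/- → run C
t=35: L0/L1/L2 = -/GD/- → run G
t=36: L0/L1/L2 = -/GD/- → run G
t=37: L0/L1/L2 = -/GD/- → run G
t=38: L0/L1/L2 = -/D/- → run D
t=39: L0/L1/L2 = -/D/- → run D
t=40: (idle)
t=41: (idle)
t=42: (idle)
t=43: (idle)
t=44: (idle)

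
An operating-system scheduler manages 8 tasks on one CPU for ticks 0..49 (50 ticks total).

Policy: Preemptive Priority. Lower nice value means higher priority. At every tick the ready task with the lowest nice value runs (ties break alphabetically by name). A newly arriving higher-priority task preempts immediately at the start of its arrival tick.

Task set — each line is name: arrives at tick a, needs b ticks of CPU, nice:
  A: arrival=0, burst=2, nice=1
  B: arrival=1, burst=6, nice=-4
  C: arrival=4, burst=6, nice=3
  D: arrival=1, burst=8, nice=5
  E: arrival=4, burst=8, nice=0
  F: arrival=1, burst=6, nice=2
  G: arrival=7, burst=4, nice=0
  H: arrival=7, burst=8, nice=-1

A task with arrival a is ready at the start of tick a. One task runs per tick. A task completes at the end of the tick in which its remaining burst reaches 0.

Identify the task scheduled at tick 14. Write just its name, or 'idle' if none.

t=0: ready={A} → run A
t=1: ready={A,B,D,F} → run B
t=2: ready={A,B,D,F} → run B
t=3: ready={A,B,D,F} → run B
t=4: ready={A,B,C,D,E,F} → run B
t=5: ready={A,B,C,D,E,F} → run B
t=6: ready={A,B,C,D,E,F} → run B
t=7: ready={A,C,D,E,F,G,H} → run H
t=8: ready={A,C,D,E,F,G,H} → run H
t=9: ready={A,C,D,E,F,G,H} → run H
t=10: ready={A,C,D,E,F,G,H} → run H
t=11: ready={A,C,D,E,F,G,H} → run H
t=12: ready={A,C,D,E,F,G,H} → run H
t=13: ready={A,C,D,E,F,G,H} → run H
t=14: ready={A,C,D,E,F,G,H} → run H
t=15: ready={A,C,D,E,F,G} → run E
t=16: ready={A,C,D,E,F,G} → run E
t=17: ready={A,C,D,E,F,G} → run E
t=18: ready={A,C,D,E,F,G} → run E
t=19: ready={A,C,D,E,F,G} → run E
t=20: ready={A,C,D,E,F,G} → run E
t=21: ready={A,C,D,E,F,G} → run E
t=22: ready={A,C,D,E,F,G} → run E
t=23: ready={A,C,D,F,G} → run G
t=24: ready={A,C,D,F,G} → run G
t=25: ready={A,C,D,F,G} → run G
t=26: ready={A,C,D,F,G} → run G
t=27: ready={A,C,D,F} → run A
t=28: ready={C,D,F} → run F
t=29: ready={C,D,F} → run F
t=30: ready={C,D,F} → run F
t=31: ready={C,D,F} → run F
t=32: ready={C,D,F} → run F
t=33: ready={C,D,F} → run F
t=34: ready={C,D} → run C
t=35: ready={C,D} → run C
t=36: ready={C,D} → run C
t=37: ready={C,D} → run C
t=38: ready={C,D} → run C
t=39: ready={C,D} → run C
t=40: ready={D} → run D
t=41: ready={D} → run D
t=42: ready={D} → run D
t=43: ready={D} → run D
t=44: ready={D} → run D
t=45: ready={D} → run D
t=46: ready={D} → run D
t=47: ready={D} → run D
t=48: (idle)
t=49: (idle)

running at tick 14 = H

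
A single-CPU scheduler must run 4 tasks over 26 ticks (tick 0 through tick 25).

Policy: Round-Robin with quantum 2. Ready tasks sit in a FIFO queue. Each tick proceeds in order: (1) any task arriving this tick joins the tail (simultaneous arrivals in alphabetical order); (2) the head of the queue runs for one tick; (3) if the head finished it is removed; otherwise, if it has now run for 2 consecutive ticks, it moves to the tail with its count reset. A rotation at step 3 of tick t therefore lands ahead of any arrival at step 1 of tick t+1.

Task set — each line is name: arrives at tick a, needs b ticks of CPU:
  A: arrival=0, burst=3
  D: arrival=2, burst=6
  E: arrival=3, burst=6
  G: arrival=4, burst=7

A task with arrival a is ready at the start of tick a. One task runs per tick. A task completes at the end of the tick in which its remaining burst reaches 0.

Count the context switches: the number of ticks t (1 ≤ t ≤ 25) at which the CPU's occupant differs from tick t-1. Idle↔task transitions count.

context switches = 10

t=0: queue=[A] q_used=0 → run A
t=1: queue=[A] q_used=1 → run A
t=2: queue=[A,D] q_used=0 → run A
t=3: queue=[D,E] q_used=0 → run D
t=4: queue=[D,E,G] q_used=1 → run D
t=5: queue=[E,G,D] q_used=0 → run E
t=6: queue=[E,G,D] q_used=1 → run E
t=7: queue=[G,D,E] q_used=0 → run G
t=8: queue=[G,D,E] q_used=1 → run G
t=9: queue=[D,E,G] q_used=0 → run D
t=10: queue=[D,E,G] q_used=1 → run D
t=11: queue=[E,G,D] q_used=0 → run E
t=12: queue=[E,G,D] q_used=1 → run E
t=13: queue=[G,D,E] q_used=0 → run G
t=14: queue=[G,D,E] q_used=1 → run G
t=15: queue=[D,E,G] q_used=0 → run D
t=16: queue=[D,E,G] q_used=1 → run D
t=17: queue=[E,G] q_used=0 → run E
t=18: queue=[E,G] q_used=1 → run E
t=19: queue=[G] q_used=0 → run G
t=20: queue=[G] q_used=1 → run G
t=21: queue=[G] q_used=0 → run G
t=22: (idle)
t=23: (idle)
t=24: (idle)
t=25: (idle)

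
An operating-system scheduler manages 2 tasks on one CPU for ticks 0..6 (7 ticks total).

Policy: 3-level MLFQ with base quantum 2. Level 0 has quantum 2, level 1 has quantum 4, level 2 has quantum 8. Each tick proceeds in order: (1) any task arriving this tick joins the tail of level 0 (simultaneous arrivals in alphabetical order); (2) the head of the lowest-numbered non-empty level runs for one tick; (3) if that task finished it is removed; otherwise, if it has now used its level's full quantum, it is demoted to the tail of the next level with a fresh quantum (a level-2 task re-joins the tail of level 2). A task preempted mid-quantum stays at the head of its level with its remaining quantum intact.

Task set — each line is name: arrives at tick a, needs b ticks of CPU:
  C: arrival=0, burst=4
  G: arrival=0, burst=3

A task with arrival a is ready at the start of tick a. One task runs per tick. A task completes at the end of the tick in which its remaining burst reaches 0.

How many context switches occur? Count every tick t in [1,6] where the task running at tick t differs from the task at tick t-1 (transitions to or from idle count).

context switches = 3

t=0: L0/L1/L2 = CG/-/- → run C
t=1: L0/L1/L2 = CG/-/- → run C
t=2: L0/L1/L2 = G/C/- → run G
t=3: L0/L1/L2 = G/C/- → run G
t=4: L0/L1/L2 = -/CG/- → run C
t=5: L0/L1/L2 = -/CG/- → run C
t=6: L0/L1/L2 = -/G/- → run G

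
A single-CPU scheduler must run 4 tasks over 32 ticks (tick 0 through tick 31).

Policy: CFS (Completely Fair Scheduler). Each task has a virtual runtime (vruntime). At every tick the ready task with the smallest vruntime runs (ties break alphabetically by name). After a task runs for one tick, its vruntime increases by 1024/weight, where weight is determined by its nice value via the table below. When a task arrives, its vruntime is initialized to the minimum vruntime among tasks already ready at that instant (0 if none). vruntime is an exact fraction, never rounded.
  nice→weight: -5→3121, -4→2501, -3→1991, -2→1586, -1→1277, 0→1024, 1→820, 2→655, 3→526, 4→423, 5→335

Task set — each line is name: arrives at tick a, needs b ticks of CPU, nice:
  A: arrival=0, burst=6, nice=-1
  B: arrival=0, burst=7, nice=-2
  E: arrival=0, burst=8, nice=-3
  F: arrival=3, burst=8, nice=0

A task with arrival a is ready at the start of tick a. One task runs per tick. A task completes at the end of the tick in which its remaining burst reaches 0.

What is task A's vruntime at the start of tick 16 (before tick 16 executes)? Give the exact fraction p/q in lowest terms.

t=0: vr[A=0 B=0 E=0] → run A
t=1: vr[A=1024/1277 B=0 E=0] → run B
t=2: vr[A=1024/1277 B=512/793 E=0] → run E
t=3: vr[A=1024/1277 B=512/793 E=1024/1991 F=1024/1991] → run E
t=4: vr[A=1024/1277 B=512/793 E=2048/1991 F=1024/1991] → run F
t=5: vr[A=1024/1277 B=512/793 E=2048/1991 F=3015/1991] → run B
t=6: vr[A=1024/1277 B=1024/793 E=2048/1991 F=3015/1991] → run A
t=7: vr[A=2048/1277 B=1024/793 E=2048/1991 F=3015/1991] → run E
t=8: vr[A=2048/1277 B=1024/793 E=3072/1991 F=3015/1991] → run B
t=9: vr[A=2048/1277 B=1536/793 E=3072/1991 F=3015/1991] → run F
t=10: vr[A=2048/1277 B=1536/793 E=3072/1991 F=5006/1991] → run E
t=11: vr[A=2048/1277 B=1536/793 E=4096/1991 F=5006/1991] → run A
t=12: vr[A=3072/1277 B=1536/793 E=4096/1991 F=5006/1991] → run B
t=13: vr[A=3072/1277 B=2048/793 E=4096/1991 F=5006/1991] → run E
t=14: vr[A=3072/1277 B=2048/793 E=5120/1991 F=5006/1991] → run A
t=15: vr[A=4096/1277 B=2048/793 E=5120/1991 F=5006/1991] → run F
t=16: vr[A=4096/1277 B=2048/793 E=5120/1991 F=6997/1991] → run E
t=17: vr[A=4096/1277 B=2048/793 E=6144/1991 F=6997/1991] → run B
t=18: vr[A=4096/1277 B=2560/793 E=6144/1991 F=6997/1991] → run E
t=19: vr[A=4096/1277 B=2560/793 E=7168/1991 F=6997/1991] → run A
t=20: vr[A=5120/1277 B=2560/793 E=7168/1991 F=6997/1991] → run B
t=21: vr[A=5120/1277 B=3072/793 E=7168/1991 F=6997/1991] → run F
t=22: vr[A=5120/1277 B=3072/793 E=7168/1991 F=8988/1991] → run E
t=23: vr[A=5120/1277 B=3072/793 F=8988/1991] → run B
t=24: vr[A=5120/1277 F=8988/1991] → run A
t=25: vr[F=8988/1991] → run F
t=26: vr[F=10979/1991] → run F
t=27: vr[F=12970/1991] → run F
t=28: vr[F=14961/1991] → run F
t=29: (idle)
t=30: (idle)
t=31: (idle)

vruntime(A, start of tick 16) = 4096/1277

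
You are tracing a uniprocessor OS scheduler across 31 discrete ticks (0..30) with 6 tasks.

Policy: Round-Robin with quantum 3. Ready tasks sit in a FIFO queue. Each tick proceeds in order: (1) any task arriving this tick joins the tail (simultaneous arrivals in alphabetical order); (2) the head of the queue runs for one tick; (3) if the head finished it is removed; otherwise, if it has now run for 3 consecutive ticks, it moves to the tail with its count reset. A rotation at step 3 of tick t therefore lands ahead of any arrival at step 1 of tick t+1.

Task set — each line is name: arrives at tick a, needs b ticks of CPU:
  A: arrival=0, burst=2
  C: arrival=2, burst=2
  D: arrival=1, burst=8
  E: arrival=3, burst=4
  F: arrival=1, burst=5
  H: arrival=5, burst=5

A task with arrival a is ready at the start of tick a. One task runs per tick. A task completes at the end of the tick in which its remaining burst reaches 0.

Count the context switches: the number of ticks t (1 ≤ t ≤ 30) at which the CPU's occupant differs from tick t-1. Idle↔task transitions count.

context switches = 11

t=0: queue=[A] q_used=0 → run A
t=1: queue=[A,D,F] q_used=1 → run A
t=2: queue=[D,F,C] q_used=0 → run D
t=3: queue=[D,F,C,E] q_used=1 → run D
t=4: queue=[D,F,C,E] q_used=2 → run D
t=5: queue=[F,C,E,D,H] q_used=0 → run F
t=6: queue=[F,C,E,D,H] q_used=1 → run F
t=7: queue=[F,C,E,D,H] q_used=2 → run F
t=8: queue=[C,E,D,H,F] q_used=0 → run C
t=9: queue=[C,E,D,H,F] q_used=1 → run C
t=10: queue=[E,D,H,F] q_used=0 → run E
t=11: queue=[E,D,H,F] q_used=1 → run E
t=12: queue=[E,D,H,F] q_used=2 → run E
t=13: queue=[D,H,F,E] q_used=0 → run D
t=14: queue=[D,H,F,E] q_used=1 → run D
t=15: queue=[D,H,F,E] q_used=2 → run D
t=16: queue=[H,F,E,D] q_used=0 → run H
t=17: queue=[H,F,E,D] q_used=1 → run H
t=18: queue=[H,F,E,D] q_used=2 → run H
t=19: queue=[F,E,D,H] q_used=0 → run F
t=20: queue=[F,E,D,H] q_used=1 → run F
t=21: queue=[E,D,H] q_used=0 → run E
t=22: queue=[D,H] q_used=0 → run D
t=23: queue=[D,H] q_used=1 → run D
t=24: queue=[H] q_used=0 → run H
t=25: queue=[H] q_used=1 → run H
t=26: (idle)
t=27: (idle)
t=28: (idle)
t=29: (idle)
t=30: (idle)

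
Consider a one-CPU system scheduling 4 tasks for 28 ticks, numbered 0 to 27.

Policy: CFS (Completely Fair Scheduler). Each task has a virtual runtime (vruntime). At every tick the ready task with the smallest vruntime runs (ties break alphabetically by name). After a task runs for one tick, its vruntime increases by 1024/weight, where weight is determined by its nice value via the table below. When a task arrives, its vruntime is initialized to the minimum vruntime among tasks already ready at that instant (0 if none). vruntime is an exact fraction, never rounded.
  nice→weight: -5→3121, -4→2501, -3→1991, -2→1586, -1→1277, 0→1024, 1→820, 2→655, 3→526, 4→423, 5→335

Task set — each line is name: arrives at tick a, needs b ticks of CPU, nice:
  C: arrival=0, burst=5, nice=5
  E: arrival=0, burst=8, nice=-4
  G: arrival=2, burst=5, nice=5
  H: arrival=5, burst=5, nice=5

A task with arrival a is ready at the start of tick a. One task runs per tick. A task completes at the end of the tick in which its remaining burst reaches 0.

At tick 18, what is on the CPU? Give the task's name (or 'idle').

running at tick 18 = G

t=0: vr[C=0 E=0] → run C
t=1: vr[C=1024/335 E=0] → run E
t=2: vr[C=1024/335 E=1024/2501 G=1024/2501] → run E
t=3: vr[C=1024/335 E=2048/2501 G=1024/2501] → run G
t=4: vr[C=1024/335 E=2048/2501 G=2904064/837835] → run E
t=5: vr[C=1024/335 E=3072/2501 G=2904064/837835 H=3072/2501] → run E
t=6: vr[C=1024/335 E=4096/2501 G=2904064/837835 H=3072/2501] → run H
t=7: vr[C=1024/335 E=4096/2501 G=2904064/837835 H=3590144/837835] → run E
t=8: vr[C=1024/335 E=5120/2501 G=2904064/837835 H=3590144/837835] → run E
t=9: vr[C=1024/335 E=6144/2501 G=2904064/837835 H=3590144/837835] → run E
t=10: vr[C=1024/335 E=7168/2501 G=2904064/837835 H=3590144/837835] → run E
t=11: vr[C=1024/335 G=2904064/837835 H=3590144/837835] → run C
t=12: vr[C=2048/335 G=2904064/837835 H=3590144/837835] → run G
t=13: vr[C=2048/335 G=5465088/837835 H=3590144/837835] → run H
t=14: vr[C=2048/335 G=5465088/837835 H=6151168/837835] → run C
t=15: vr[C=3072/335 G=5465088/837835 H=6151168/837835] → run G
t=16: vr[C=3072/335 G=8026112/837835 H=6151168/837835] → run H
t=17: vr[C=3072/335 G=8026112/837835 H=8712192/837835] → run C
t=18: vr[C=4096/335 G=8026112/837835 H=8712192/837835] → run G
t=19: vr[C=4096/335 G=10587136/837835 H=8712192/837835] → run H
t=20: vr[C=4096/335 G=10587136/837835 H=11273216/837835] → run C
t=21: vr[G=10587136/837835 H=11273216/837835] → run G
t=22: vr[H=11273216/837835] → run H
t=23: (idle)
t=24: (idle)
t=25: (idle)
t=26: (idle)
t=27: (idle)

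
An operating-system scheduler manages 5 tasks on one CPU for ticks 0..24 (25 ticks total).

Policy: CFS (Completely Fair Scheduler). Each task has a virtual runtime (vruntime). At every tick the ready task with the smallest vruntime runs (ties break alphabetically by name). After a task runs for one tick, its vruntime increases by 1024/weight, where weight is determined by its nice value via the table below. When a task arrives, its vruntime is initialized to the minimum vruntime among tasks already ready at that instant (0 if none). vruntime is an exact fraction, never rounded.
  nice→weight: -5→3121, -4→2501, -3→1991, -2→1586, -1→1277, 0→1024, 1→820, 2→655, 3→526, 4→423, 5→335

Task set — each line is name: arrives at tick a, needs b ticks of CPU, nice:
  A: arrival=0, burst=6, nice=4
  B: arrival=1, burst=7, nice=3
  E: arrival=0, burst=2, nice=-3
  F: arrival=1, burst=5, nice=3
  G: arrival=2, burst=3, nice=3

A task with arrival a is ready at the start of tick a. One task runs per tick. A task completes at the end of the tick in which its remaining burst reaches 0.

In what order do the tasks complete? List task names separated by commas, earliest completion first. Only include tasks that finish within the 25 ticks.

t=0: vr[A=0 E=0] → run A
t=1: vr[A=1024/423 B=0 E=0 F=0] → run B
t=2: vr[A=1024/423 B=512/263 E=0 F=0 G=0] → run E
t=3: vr[A=1024/423 B=512/263 E=1024/1991 F=0 G=0] → run F
t=4: vr[A=1024/423 B=512/263 E=1024/1991 F=512/263 G=0] → run G
t=5: vr[A=1024/423 B=512/263 E=1024/1991 F=512/263 G=512/263] → run E
t=6: vr[A=1024/423 B=512/263 F=512/263 G=512/263] → run B
t=7: vr[A=1024/423 B=1024/263 F=512/263 G=512/263] → run F
t=8: vr[A=1024/423 B=1024/263 F=1024/263 G=512/263] → run G
t=9: vr[A=1024/423 B=1024/263 F=1024/263 G=1024/263] → run A
t=10: vr[A=2048/423 B=1024/263 F=1024/263 G=1024/263] → run B
t=11: vr[A=2048/423 B=1536/263 F=1024/263 G=1024/263] → run F
t=12: vr[A=2048/423 B=1536/263 F=1536/263 G=1024/263] → run G
t=13: vr[A=2048/423 B=1536/263 F=1536/263] → run A
t=14: vr[A=1024/141 B=1536/263 F=1536/263] → run B
t=15: vr[A=1024/141 B=2048/263 F=1536/263] → run F
t=16: vr[A=1024/141 B=2048/263 F=2048/263] → run A
t=17: vr[A=4096/423 B=2048/263 F=2048/263] → run B
t=18: vr[A=4096/423 B=2560/263 F=2048/263] → run F
t=19: vr[A=4096/423 B=2560/263] → run A
t=20: vr[A=5120/423 B=2560/263] → run B
t=21: vr[A=5120/423 B=3072/263] → run B
t=22: vr[A=5120/423] → run A
t=23: (idle)
t=24: (idle)

completion order = E, G, F, B, A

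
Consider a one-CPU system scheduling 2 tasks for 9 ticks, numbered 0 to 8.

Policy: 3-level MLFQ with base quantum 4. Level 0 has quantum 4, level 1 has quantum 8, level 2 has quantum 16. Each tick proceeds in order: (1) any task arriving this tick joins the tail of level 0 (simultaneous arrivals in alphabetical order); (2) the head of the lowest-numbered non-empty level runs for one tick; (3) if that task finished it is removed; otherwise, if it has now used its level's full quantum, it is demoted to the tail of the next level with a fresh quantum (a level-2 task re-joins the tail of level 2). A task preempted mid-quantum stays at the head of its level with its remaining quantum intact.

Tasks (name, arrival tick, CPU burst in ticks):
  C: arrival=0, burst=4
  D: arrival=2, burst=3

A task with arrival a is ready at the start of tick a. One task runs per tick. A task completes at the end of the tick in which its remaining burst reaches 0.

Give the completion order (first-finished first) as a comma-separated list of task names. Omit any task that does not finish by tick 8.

completion order = C, D

t=0: L0/L1/L2 = C/-/- → run C
t=1: L0/L1/L2 = C/-/- → run C
t=2: L0/L1/L2 = CD/-/- → run C
t=3: L0/L1/L2 = CD/-/- → run C
t=4: L0/L1/L2 = D/-/- → run D
t=5: L0/L1/L2 = D/-/- → run D
t=6: L0/L1/L2 = D/-/- → run D
t=7: (idle)
t=8: (idle)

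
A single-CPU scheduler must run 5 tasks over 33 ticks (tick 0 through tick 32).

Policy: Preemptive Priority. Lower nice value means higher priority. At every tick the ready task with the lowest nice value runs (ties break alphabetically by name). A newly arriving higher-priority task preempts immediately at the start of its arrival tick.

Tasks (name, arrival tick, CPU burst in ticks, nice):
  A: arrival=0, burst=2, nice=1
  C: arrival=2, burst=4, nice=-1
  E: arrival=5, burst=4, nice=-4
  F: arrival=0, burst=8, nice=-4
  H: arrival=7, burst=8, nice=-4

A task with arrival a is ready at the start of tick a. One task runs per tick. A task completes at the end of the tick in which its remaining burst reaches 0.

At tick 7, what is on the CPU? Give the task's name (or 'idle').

t=0: ready={A,F} → run F
t=1: ready={A,F} → run F
t=2: ready={A,C,F} → run F
t=3: ready={A,C,F} → run F
t=4: ready={A,C,F} → run F
t=5: ready={A,C,E,F} → run E
t=6: ready={A,C,E,F} → run E
t=7: ready={A,C,E,F,H} → run E
t=8: ready={A,C,E,F,H} → run E
t=9: ready={A,C,F,H} → run F
t=10: ready={A,C,F,H} → run F
t=11: ready={A,C,F,H} → run F
t=12: ready={A,C,H} → run H
t=13: ready={A,C,H} → run H
t=14: ready={A,C,H} → run H
t=15: ready={A,C,H} → run H
t=16: ready={A,C,H} → run H
t=17: ready={A,C,H} → run H
t=18: ready={A,C,H} → run H
t=19: ready={A,C,H} → run H
t=20: ready={A,C} → run C
t=21: ready={A,C} → run C
t=22: ready={A,C} → run C
t=23: ready={A,C} → run C
t=24: ready={A} → run A
t=25: ready={A} → run A
t=26: (idle)
t=27: (idle)
t=28: (idle)
t=29: (idle)
t=30: (idle)
t=31: (idle)
t=32: (idle)

running at tick 7 = E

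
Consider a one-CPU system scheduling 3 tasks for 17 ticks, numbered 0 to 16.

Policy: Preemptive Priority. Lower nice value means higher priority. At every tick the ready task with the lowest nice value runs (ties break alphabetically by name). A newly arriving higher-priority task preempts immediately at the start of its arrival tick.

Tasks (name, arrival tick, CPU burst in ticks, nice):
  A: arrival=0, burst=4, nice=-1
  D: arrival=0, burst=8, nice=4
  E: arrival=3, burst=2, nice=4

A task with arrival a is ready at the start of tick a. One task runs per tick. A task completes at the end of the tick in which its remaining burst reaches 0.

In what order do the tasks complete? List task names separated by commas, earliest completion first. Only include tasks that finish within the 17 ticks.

t=0: ready={A,D} → run A
t=1: ready={A,D} → run A
t=2: ready={A,D} → run A
t=3: ready={A,D,E} → run A
t=4: ready={D,E} → run D
t=5: ready={D,E} → run D
t=6: ready={D,E} → run D
t=7: ready={D,E} → run D
t=8: ready={D,E} → run D
t=9: ready={D,E} → run D
t=10: ready={D,E} → run D
t=11: ready={D,E} → run D
t=12: ready={E} → run E
t=13: ready={E} → run E
t=14: (idle)
t=15: (idle)
t=16: (idle)

completion order = A, D, E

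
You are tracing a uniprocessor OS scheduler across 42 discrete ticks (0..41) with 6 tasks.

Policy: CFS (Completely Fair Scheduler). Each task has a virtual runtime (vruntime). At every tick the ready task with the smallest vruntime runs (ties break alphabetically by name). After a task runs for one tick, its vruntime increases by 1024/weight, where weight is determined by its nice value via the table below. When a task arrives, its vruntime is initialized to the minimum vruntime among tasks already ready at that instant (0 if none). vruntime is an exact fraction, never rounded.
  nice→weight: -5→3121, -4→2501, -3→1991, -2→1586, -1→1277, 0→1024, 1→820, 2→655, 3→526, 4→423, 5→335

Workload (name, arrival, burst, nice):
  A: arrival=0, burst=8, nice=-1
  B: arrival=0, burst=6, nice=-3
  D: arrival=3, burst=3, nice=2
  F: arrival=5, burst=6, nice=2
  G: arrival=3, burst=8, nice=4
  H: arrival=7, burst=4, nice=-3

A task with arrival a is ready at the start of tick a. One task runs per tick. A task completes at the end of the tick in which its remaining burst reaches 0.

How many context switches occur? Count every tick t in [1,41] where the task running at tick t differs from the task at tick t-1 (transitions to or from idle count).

t=0: vr[A=0 B=0] → run A
t=1: vr[A=1024/1277 B=0] → run B
t=2: vr[A=1024/1277 B=1024/1991] → run B
t=3: vr[A=1024/1277 B=2048/1991 D=1024/1277 G=1024/1277] → run A
t=4: vr[A=2048/1277 B=2048/1991 D=1024/1277 G=1024/1277] → run D
t=5: vr[A=2048/1277 B=2048/1991 D=1978368/836435 F=1024/1277 G=1024/1277] → run F
t=6: vr[A=2048/1277 B=2048/1991 D=1978368/836435 F=1978368/836435 G=1024/1277] → run G
t=7: vr[A=2048/1277 B=2048/1991 D=1978368/836435 F=1978368/836435 G=1740800/540171 H=2048/1991] → run B
t=8: vr[A=2048/1277 B=3072/1991 D=1978368/836435 F=1978368/836435 G=1740800/540171 H=2048/1991] → run H
t=9: vr[A=2048/1277 B=3072/1991 D=1978368/836435 F=1978368/836435 G=1740800/540171 H=3072/1991] → run B
t=10: vr[A=2048/1277 B=4096/1991 D=1978368/836435 F=1978368/836435 G=1740800/540171 H=3072/1991] → run H
t=11: vr[A=2048/1277 B=4096/1991 D=1978368/836435 F=1978368/836435 G=1740800/540171 H=4096/1991] → run A
t=12: vr[A=3072/1277 B=4096/1991 D=1978368/836435 F=1978368/836435 G=1740800/540171 H=4096/1991] → run B
t=13: vr[A=3072/1277 B=5120/1991 D=1978368/836435 F=1978368/836435 G=1740800/540171 H=4096/1991] → run H
t=14: vr[A=3072/1277 B=5120/1991 D=1978368/836435 F=1978368/836435 G=1740800/540171 H=5120/1991] → run D
t=15: vr[A=3072/1277 B=5120/1991 D=3286016/836435 F=1978368/836435 G=1740800/540171 H=5120/1991] → run F
t=16: vr[A=3072/1277 B=5120/1991 D=3286016/836435 F=3286016/836435 G=1740800/540171 H=5120/1991] → run A
t=17: vr[A=4096/1277 B=5120/1991 D=3286016/836435 F=3286016/836435 G=1740800/540171 H=5120/1991] → run B
t=18: vr[A=4096/1277 D=3286016/836435 F=3286016/836435 G=1740800/540171 H=5120/1991] → run H
t=19: vr[A=4096/1277 D=3286016/836435 F=3286016/836435 G=1740800/540171] → run A
t=20: vr[A=5120/1277 D=3286016/836435 F=3286016/836435 G=1740800/540171] → run G
t=21: vr[A=5120/1277 D=3286016/836435 F=3286016/836435 G=3048448/540171] → run D
t=22: vr[A=5120/1277 F=3286016/836435 G=3048448/540171] → run F
t=23: vr[A=5120/1277 F=4593664/836435 G=3048448/540171] → run A
t=24: vr[A=6144/1277 F=4593664/836435 G=3048448/540171] → run A
t=25: vr[A=7168/1277 F=4593664/836435 G=3048448/540171] → run F
t=26: vr[A=7168/1277 F=5901312/836435 G=3048448/540171] → run A
t=27: vr[F=5901312/836435 G=3048448/540171] → run G
t=28: vr[F=5901312/836435 G=1452032/180057] → run F
t=29: vr[F=1441792/167287 G=1452032/180057] → run G
t=30: vr[F=1441792/167287 G=5663744/540171] → run F
t=31: vr[G=5663744/540171] → run G
t=32: vr[G=6971392/540171] → run G
t=33: vr[G=2759680/180057] → run G
t=34: vr[G=9586688/540171] → run G
t=35: (idle)
t=36: (idle)
t=37: (idle)
t=38: (idle)
t=39: (idle)
t=40: (idle)
t=41: (idle)

context switches = 30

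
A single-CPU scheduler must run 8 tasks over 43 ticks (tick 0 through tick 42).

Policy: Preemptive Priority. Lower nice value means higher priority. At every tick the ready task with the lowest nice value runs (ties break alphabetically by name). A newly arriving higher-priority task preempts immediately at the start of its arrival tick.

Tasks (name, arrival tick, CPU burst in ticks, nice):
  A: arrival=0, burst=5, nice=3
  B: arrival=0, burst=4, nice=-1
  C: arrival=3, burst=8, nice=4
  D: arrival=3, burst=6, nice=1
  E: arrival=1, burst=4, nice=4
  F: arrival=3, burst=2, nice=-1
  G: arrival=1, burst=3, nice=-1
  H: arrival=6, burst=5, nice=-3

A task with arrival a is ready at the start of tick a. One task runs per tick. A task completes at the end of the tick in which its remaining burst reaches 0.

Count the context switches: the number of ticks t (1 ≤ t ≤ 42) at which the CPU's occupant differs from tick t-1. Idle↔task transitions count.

t=0: ready={A,B} → run B
t=1: ready={A,B,E,G} → run B
t=2: ready={A,B,E,G} → run B
t=3: ready={A,B,C,D,E,F,G} → run B
t=4: ready={A,C,D,E,F,G} → run F
t=5: ready={A,C,D,E,F,G} → run F
t=6: ready={A,C,D,E,G,H} → run H
t=7: ready={A,C,D,E,G,H} → run H
t=8: ready={A,C,D,E,G,H} → run H
t=9: ready={A,C,D,E,G,H} → run H
t=10: ready={A,C,D,E,G,H} → run H
t=11: ready={A,C,D,E,G} → run G
t=12: ready={A,C,D,E,G} → run G
t=13: ready={A,C,D,E,G} → run G
t=14: ready={A,C,D,E} → run D
t=15: ready={A,C,D,E} → run D
t=16: ready={A,C,D,E} → run D
t=17: ready={A,C,D,E} → run D
t=18: ready={A,C,D,E} → run D
t=19: ready={A,C,D,E} → run D
t=20: ready={A,C,E} → run A
t=21: ready={A,C,E} → run A
t=22: ready={A,C,E} → run A
t=23: ready={A,C,E} → run A
t=24: ready={A,C,E} → run A
t=25: ready={C,E} → run C
t=26: ready={C,E} → run C
t=27: ready={C,E} → run C
t=28: ready={C,E} → run C
t=29: ready={C,E} → run C
t=30: ready={C,E} → run C
t=31: ready={C,E} → run C
t=32: ready={C,E} → run C
t=33: ready={E} → run E
t=34: ready={E} → run E
t=35: ready={E} → run E
t=36: ready={E} → run E
t=37: (idle)
t=38: (idle)
t=39: (idle)
t=40: (idle)
t=41: (idle)
t=42: (idle)

context switches = 8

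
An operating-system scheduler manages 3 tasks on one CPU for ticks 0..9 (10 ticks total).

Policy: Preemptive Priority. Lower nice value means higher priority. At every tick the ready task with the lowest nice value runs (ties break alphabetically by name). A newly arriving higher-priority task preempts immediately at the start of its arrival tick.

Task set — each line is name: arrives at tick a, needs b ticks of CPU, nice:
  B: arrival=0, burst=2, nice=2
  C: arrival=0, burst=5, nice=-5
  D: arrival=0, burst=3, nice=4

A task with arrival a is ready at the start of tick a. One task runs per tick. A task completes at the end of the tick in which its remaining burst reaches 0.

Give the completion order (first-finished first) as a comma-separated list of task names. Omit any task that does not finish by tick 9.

completion order = C, B, D

t=0: ready={B,C,D} → run C
t=1: ready={B,C,D} → run C
t=2: ready={B,C,D} → run C
t=3: ready={B,C,D} → run C
t=4: ready={B,C,D} → run C
t=5: ready={B,D} → run B
t=6: ready={B,D} → run B
t=7: ready={D} → run D
t=8: ready={D} → run D
t=9: ready={D} → run D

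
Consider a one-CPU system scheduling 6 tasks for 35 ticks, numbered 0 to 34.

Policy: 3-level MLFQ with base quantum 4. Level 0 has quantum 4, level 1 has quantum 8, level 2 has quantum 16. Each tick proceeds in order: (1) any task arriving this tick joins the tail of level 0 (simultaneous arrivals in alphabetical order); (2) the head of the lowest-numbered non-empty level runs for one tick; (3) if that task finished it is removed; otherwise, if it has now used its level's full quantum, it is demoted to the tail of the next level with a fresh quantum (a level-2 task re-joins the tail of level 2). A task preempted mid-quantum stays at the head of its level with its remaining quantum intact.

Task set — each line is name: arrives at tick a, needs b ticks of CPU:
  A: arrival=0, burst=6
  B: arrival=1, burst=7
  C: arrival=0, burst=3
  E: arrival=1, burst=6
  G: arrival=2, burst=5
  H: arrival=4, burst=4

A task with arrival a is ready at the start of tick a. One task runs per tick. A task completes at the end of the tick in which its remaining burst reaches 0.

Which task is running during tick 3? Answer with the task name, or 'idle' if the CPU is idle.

running at tick 3 = A

t=0: L0/L1/L2 = AC/-/- → run A
t=1: L0/L1/L2 = ACBE/-/- → run A
t=2: L0/L1/L2 = ACBEG/-/- → run A
t=3: L0/L1/L2 = ACBEG/-/- → run A
t=4: L0/L1/L2 = CBEGH/A/- → run C
t=5: L0/L1/L2 = CBEGH/A/- → run C
t=6: L0/L1/L2 = CBEGH/A/- → run C
t=7: L0/L1/L2 = BEGH/A/- → run B
t=8: L0/L1/L2 = BEGH/A/- → run B
t=9: L0/L1/L2 = BEGH/A/- → run B
t=10: L0/L1/L2 = BEGH/A/- → run B
t=11: L0/L1/L2 = EGH/AB/- → run E
t=12: L0/L1/L2 = EGH/AB/- → run E
t=13: L0/L1/L2 = EGH/AB/- → run E
t=14: L0/L1/L2 = EGH/AB/- → run E
t=15: L0/L1/L2 = GH/ABE/- → run G
t=16: L0/L1/L2 = GH/ABE/- → run G
t=17: L0/L1/L2 = GH/ABE/- → run G
t=18: L0/L1/L2 = GH/ABE/- → run G
t=19: L0/L1/L2 = H/ABEG/- → run H
t=20: L0/L1/L2 = H/ABEG/- → run H
t=21: L0/L1/L2 = H/ABEG/- → run H
t=22: L0/L1/L2 = H/ABEG/- → run H
t=23: L0/L1/L2 = -/ABEG/- → run A
t=24: L0/L1/L2 = -/ABEG/- → run A
t=25: L0/L1/L2 = -/BEG/- → run B
t=26: L0/L1/L2 = -/BEG/- → run B
t=27: L0/L1/L2 = -/BEG/- → run B
t=28: L0/L1/L2 = -/EG/- → run E
t=29: L0/L1/L2 = -/EG/- → run E
t=30: L0/L1/L2 = -/G/- → run G
t=31: (idle)
t=32: (idle)
t=33: (idle)
t=34: (idle)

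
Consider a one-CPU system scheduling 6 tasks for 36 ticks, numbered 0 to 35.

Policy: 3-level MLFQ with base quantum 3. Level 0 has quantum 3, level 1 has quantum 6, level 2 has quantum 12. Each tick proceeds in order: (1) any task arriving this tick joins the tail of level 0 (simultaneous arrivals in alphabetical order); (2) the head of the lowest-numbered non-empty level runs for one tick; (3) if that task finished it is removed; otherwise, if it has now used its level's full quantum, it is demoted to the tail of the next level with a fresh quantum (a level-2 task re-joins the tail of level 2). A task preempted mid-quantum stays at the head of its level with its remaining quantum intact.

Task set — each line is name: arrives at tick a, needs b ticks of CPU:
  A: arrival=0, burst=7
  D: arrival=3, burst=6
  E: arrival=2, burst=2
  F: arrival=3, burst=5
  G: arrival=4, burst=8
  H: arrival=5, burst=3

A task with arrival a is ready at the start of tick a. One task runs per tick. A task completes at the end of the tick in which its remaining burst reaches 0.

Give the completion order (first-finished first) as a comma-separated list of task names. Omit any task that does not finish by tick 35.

t=0: L0/L1/L2 = A/-/- → run A
t=1: L0/L1/L2 = A/-/- → run A
t=2: L0/L1/L2 = AE/-/- → run A
t=3: L0/L1/L2 = EDF/A/- → run E
t=4: L0/L1/L2 = EDFG/A/- → run E
t=5: L0/L1/L2 = DFGH/A/- → run D
t=6: L0/L1/L2 = DFGH/A/- → run D
t=7: L0/L1/L2 = DFGH/A/- → run D
t=8: L0/L1/L2 = FGH/AD/- → run F
t=9: L0/L1/L2 = FGH/AD/- → run F
t=10: L0/L1/L2 = FGH/AD/- → run F
t=11: L0/L1/L2 = GH/ADF/- → run G
t=12: L0/L1/L2 = GH/ADF/- → run G
t=13: L0/L1/L2 = GH/ADF/- → run G
t=14: L0/L1/L2 = H/ADFG/- → run H
t=15: L0/L1/L2 = H/ADFG/- → run H
t=16: L0/L1/L2 = H/ADFG/- → run H
t=17: L0/L1/L2 = -/ADFG/- → run A
t=18: L0/L1/L2 = -/ADFG/- → run A
t=19: L0/L1/L2 = -/ADFG/- → run A
t=20: L0/L1/L2 = -/ADFG/- → run A
t=21: L0/L1/L2 = -/DFG/- → run D
t=22: L0/L1/L2 = -/DFG/- → run D
t=23: L0/L1/L2 = -/DFG/- → run D
t=24: L0/L1/L2 = -/FG/- → run F
t=25: L0/L1/L2 = -/FG/- → run F
t=26: L0/L1/L2 = -/G/- → run G
t=27: L0/L1/L2 = -/G/- → run G
t=28: L0/L1/L2 = -/G/- → run G
t=29: L0/L1/L2 = -/G/- → run G
t=30: L0/L1/L2 = -/G/- → run G
t=31: (idle)
t=32: (idle)
t=33: (idle)
t=34: (idle)
t=35: (idle)

completion order = E, H, A, D, F, G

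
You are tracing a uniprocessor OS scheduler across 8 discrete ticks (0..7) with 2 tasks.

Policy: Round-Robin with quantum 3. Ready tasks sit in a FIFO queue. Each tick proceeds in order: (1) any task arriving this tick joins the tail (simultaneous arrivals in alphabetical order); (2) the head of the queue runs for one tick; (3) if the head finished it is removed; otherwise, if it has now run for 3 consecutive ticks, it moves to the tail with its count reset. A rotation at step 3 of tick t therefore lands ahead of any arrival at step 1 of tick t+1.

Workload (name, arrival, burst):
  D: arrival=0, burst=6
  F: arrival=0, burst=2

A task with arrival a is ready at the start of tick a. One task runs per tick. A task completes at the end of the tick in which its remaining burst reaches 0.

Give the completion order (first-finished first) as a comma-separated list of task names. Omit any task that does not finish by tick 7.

t=0: queue=[D,F] q_used=0 → run D
t=1: queue=[D,F] q_used=1 → run D
t=2: queue=[D,F] q_used=2 → run D
t=3: queue=[F,D] q_used=0 → run F
t=4: queue=[F,D] q_used=1 → run F
t=5: queue=[D] q_used=0 → run D
t=6: queue=[D] q_used=1 → run D
t=7: queue=[D] q_used=2 → run D

completion order = F, D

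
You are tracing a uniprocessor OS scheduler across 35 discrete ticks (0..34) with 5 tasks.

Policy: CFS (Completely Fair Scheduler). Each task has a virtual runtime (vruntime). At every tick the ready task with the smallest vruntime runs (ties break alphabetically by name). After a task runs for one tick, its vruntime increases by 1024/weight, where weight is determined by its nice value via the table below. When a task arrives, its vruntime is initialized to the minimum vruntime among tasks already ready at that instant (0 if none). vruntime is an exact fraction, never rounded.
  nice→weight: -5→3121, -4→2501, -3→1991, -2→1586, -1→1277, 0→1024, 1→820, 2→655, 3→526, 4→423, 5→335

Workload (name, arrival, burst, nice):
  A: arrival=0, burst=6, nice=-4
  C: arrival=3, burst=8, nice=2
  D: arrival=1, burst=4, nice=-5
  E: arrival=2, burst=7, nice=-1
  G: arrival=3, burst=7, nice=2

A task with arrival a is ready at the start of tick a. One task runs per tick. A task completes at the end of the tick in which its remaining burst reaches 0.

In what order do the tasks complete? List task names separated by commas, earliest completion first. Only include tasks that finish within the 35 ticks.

completion order = D, A, E, G, C

t=0: vr[A=0] → run A
t=1: vr[A=1024/2501 D=1024/2501] → run A
t=2: vr[A=2048/2501 D=1024/2501 E=1024/2501] → run D
t=3: vr[A=2048/2501 C=1024/2501 D=5756928/7805621 E=1024/2501 G=1024/2501] → run C
t=4: vr[A=2048/2501 C=3231744/1638155 D=5756928/7805621 E=1024/2501 G=1024/2501] → run E
t=5: vr[A=2048/2501 C=3231744/1638155 D=5756928/7805621 E=3868672/3193777 G=1024/2501] → run G
t=6: vr[A=2048/2501 C=3231744/1638155 D=5756928/7805621 E=3868672/3193777 G=3231744/1638155] → run D
t=7: vr[A=2048/2501 C=3231744/1638155 D=8317952/7805621 E=3868672/3193777 G=3231744/1638155] → run A
t=8: vr[A=3072/2501 C=3231744/1638155 D=8317952/7805621 E=3868672/3193777 G=3231744/1638155] → run D
t=9: vr[A=3072/2501 C=3231744/1638155 D=10878976/7805621 E=3868672/3193777 G=3231744/1638155] → run E
t=10: vr[A=3072/2501 C=3231744/1638155 D=10878976/7805621 E=6429696/3193777 G=3231744/1638155] → run A
t=11: vr[A=4096/2501 C=3231744/1638155 D=10878976/7805621 E=6429696/3193777 G=3231744/1638155] → run D
t=12: vr[A=4096/2501 C=3231744/1638155 E=6429696/3193777 G=3231744/1638155] → run A
t=13: vr[A=5120/2501 C=3231744/1638155 E=6429696/3193777 G=3231744/1638155] → run C
t=14: vr[A=5120/2501 C=5792768/1638155 E=6429696/3193777 G=3231744/1638155] → run G
t=15: vr[A=5120/2501 C=5792768/1638155 E=6429696/3193777 G=5792768/1638155] → run E
t=16: vr[A=5120/2501 C=5792768/1638155 E=8990720/3193777 G=5792768/1638155] → run A
t=17: vr[C=5792768/1638155 E=8990720/3193777 G=5792768/1638155] → run E
t=18: vr[C=5792768/1638155 E=11551744/3193777 G=5792768/1638155] → run C
t=19: vr[C=8353792/1638155 E=11551744/3193777 G=5792768/1638155] → run G
t=20: vr[C=8353792/1638155 E=11551744/3193777 G=8353792/1638155] → run E
t=21: vr[C=8353792/1638155 E=14112768/3193777 G=8353792/1638155] → run E
t=22: vr[C=8353792/1638155 E=16673792/3193777 G=8353792/1638155] → run C
t=23: vr[C=10914816/1638155 E=16673792/3193777 G=8353792/1638155] → run G
t=24: vr[C=10914816/1638155 E=16673792/3193777 G=10914816/1638155] → run E
t=25: vr[C=10914816/1638155 G=10914816/1638155] → run C
t=26: vr[C=2695168/327631 G=10914816/1638155] → run G
t=27: vr[C=2695168/327631 G=2695168/327631] → run C
t=28: vr[C=16036864/1638155 G=2695168/327631] → run G
t=29: vr[C=16036864/1638155 G=16036864/1638155] → run C
t=30: vr[C=18597888/1638155 G=16036864/1638155] → run G
t=31: vr[C=18597888/1638155] → run C
t=32: (idle)
t=33: (idle)
t=34: (idle)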